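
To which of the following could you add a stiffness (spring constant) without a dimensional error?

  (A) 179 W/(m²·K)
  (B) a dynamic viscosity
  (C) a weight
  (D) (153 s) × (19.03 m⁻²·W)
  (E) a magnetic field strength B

(D)

Reference: [stiffness (spring constant)] = kg·s⁻².
Each option:
  (A) W·m⁻²·K⁻¹ = J·s⁻¹·m⁻²·K⁻¹ = kg·s⁻³·K⁻¹
  (B) [dynamic viscosity] = kg·m⁻¹·s⁻¹
  (C) [weight] = kg·m·s⁻²
  (D) [s] · [kg·s⁻³] = kg·s⁻²  ← same
  (E) [magnetic field strength B] = kg·s⁻²·A⁻¹
Only (D) matches kg·s⁻².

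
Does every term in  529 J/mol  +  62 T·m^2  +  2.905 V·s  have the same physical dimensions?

Work out the base dimensions of each:
  529 J/mol:  J·mol⁻¹ = N·m·mol⁻¹ = kg·m²·s⁻²·mol⁻¹
  62 T·m^2:  T·m² = Wb·m⁻²·m² = kg·m²·s⁻²·A⁻¹
  2.905 V·s:  V·s = J·C⁻¹·s = kg·m²·s⁻²·A⁻¹
The terms do not share a single dimension (kg·m²·s⁻²·A⁻¹ vs kg·m²·s⁻²·mol⁻¹).

No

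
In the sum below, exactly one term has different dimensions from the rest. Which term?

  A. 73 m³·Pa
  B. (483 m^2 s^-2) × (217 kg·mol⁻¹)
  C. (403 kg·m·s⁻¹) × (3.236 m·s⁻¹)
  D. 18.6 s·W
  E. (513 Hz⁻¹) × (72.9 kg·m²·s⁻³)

In SI base units:
  A. Pa·m³ = N·m⁻²·m³ = kg·m²·s⁻²
  B. [m²·s⁻²] · [kg·mol⁻¹] = kg·m²·s⁻²·mol⁻¹
  C. [kg·m·s⁻¹] · [m·s⁻¹] = kg·m²·s⁻²
  D. W·s = J·s⁻¹·s = kg·m²·s⁻²
  E. [s] · [kg·m²·s⁻³] = kg·m²·s⁻²
All reduce to kg·m²·s⁻² except B., which is kg·m²·s⁻²·mol⁻¹.

B.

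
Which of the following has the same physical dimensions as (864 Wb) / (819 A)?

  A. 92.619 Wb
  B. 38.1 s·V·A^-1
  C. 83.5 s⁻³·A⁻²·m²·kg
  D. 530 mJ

Reference: [kg·m²·s⁻²·A⁻¹] / [A] = kg·m²·s⁻²·A⁻².
Each option:
  A. Wb = V·s = kg·m²·s⁻²·A⁻¹
  B. V·s·A⁻¹ = J·C⁻¹·s·A⁻¹ = kg·m²·s⁻²·A⁻²  ← same
  C. kg·m²·s⁻³·A⁻²
  D. J = N·m = kg·m²·s⁻²
Only B. matches kg·m²·s⁻²·A⁻².

B.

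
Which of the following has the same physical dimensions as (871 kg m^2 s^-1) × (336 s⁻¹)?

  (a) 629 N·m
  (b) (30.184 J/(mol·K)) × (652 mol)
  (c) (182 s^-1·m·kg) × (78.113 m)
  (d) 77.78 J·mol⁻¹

(a)

Reference: [kg·m²·s⁻¹] · [s⁻¹] = kg·m²·s⁻².
Each option:
  (a) N·m = kg·m·s⁻²·m = kg·m²·s⁻²  ← same
  (b) [kg·m²·s⁻²·K⁻¹·mol⁻¹] · [mol] = kg·m²·s⁻²·K⁻¹
  (c) [kg·m·s⁻¹] · [m] = kg·m²·s⁻¹
  (d) J·mol⁻¹ = N·m·mol⁻¹ = kg·m²·s⁻²·mol⁻¹
Only (a) matches kg·m²·s⁻².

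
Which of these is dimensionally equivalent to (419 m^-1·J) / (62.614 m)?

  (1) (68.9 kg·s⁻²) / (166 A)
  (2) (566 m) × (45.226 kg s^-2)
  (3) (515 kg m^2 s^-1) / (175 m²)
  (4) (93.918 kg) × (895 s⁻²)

(4)

Reference: [kg·m·s⁻²] / [m] = kg·s⁻².
Each option:
  (1) [kg·s⁻²] / [A] = kg·s⁻²·A⁻¹
  (2) [m] · [kg·s⁻²] = kg·m·s⁻²
  (3) [kg·m²·s⁻¹] / [m²] = kg·s⁻¹
  (4) [kg] · [s⁻²] = kg·s⁻²  ← same
Only (4) matches kg·s⁻².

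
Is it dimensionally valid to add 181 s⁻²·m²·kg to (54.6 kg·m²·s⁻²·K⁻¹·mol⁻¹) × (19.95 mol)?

No

Dimensions:
  181 s⁻²·m²·kg:  kg·m²·s⁻²
  (54.6 kg·m²·s⁻²·K⁻¹·mol⁻¹) × (19.95 mol):  [kg·m²·s⁻²·K⁻¹·mol⁻¹] · [mol] = kg·m²·s⁻²·K⁻¹
kg·m²·s⁻² ≠ kg·m²·s⁻²·K⁻¹, so they cannot be added.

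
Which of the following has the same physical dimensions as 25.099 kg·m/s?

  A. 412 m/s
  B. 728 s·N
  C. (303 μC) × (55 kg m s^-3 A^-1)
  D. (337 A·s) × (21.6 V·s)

B.

Reference: kg·m·s⁻¹.
Each option:
  A. m·s⁻¹
  B. N·s = kg·m·s⁻²·s = kg·m·s⁻¹  ← same
  C. [s·A] · [kg·m·s⁻³·A⁻¹] = kg·m·s⁻²
  D. [s·A] · [kg·m²·s⁻²·A⁻¹] = kg·m²·s⁻¹
Only B. matches kg·m·s⁻¹.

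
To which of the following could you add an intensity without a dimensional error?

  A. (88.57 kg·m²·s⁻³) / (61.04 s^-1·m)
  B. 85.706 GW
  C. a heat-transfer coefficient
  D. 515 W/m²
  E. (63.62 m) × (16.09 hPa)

Reference: [intensity] = kg·s⁻³.
Each option:
  A. [kg·m²·s⁻³] / [m·s⁻¹] = kg·m·s⁻²
  B. W = J·s⁻¹ = kg·m²·s⁻³
  C. [heat-transfer coefficient] = kg·s⁻³·K⁻¹
  D. W·m⁻² = J·s⁻¹·m⁻² = kg·s⁻³  ← same
  E. [m] · [kg·m⁻¹·s⁻²] = kg·s⁻²
Only D. matches kg·s⁻³.

D.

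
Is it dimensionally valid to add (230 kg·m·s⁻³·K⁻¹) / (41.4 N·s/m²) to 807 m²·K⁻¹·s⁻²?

Yes

In SI base units:
  (230 kg·m·s⁻³·K⁻¹) / (41.4 N·s/m²):  [kg·m·s⁻³·K⁻¹] / [kg·m⁻¹·s⁻¹] = m²·s⁻²·K⁻¹
  807 m²·K⁻¹·s⁻²:  m²·s⁻²·K⁻¹
Both are m²·s⁻²·K⁻¹, so they have the same dimensions and can be added.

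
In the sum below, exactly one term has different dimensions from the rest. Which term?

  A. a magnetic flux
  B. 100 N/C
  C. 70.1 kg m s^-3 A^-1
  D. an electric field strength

Reduce each to base SI dimensions:
  A. [magnetic flux] = kg·m²·s⁻²·A⁻¹
  B. N·C⁻¹ = kg·m·s⁻²·(s·A)⁻¹ = kg·m·s⁻³·A⁻¹
  C. kg·m·s⁻³·A⁻¹
  D. [electric field strength] = kg·m·s⁻³·A⁻¹
All reduce to kg·m·s⁻³·A⁻¹ except A., which is kg·m²·s⁻²·A⁻¹.

A.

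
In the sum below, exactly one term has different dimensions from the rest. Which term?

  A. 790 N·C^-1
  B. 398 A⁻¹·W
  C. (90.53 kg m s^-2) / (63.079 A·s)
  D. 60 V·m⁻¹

Work out the base dimensions of each:
  A. N·C⁻¹ = kg·m·s⁻²·(s·A)⁻¹ = kg·m·s⁻³·A⁻¹
  B. W·A⁻¹ = J·s⁻¹·A⁻¹ = kg·m²·s⁻³·A⁻¹
  C. [kg·m·s⁻²] / [s·A] = kg·m·s⁻³·A⁻¹
  D. V·m⁻¹ = J·C⁻¹·m⁻¹ = kg·m·s⁻³·A⁻¹
All reduce to kg·m·s⁻³·A⁻¹ except B., which is kg·m²·s⁻³·A⁻¹.

B.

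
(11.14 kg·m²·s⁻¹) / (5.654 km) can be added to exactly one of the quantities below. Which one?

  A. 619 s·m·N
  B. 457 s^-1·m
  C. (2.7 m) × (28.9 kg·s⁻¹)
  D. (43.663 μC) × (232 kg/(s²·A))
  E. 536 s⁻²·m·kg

C.

Reference: [kg·m²·s⁻¹] / [m] = kg·m·s⁻¹.
Each option:
  A. N·m·s = kg·m·s⁻²·m·s = kg·m²·s⁻¹
  B. m·s⁻¹
  C. [m] · [kg·s⁻¹] = kg·m·s⁻¹  ← same
  D. [s·A] · [kg·s⁻²·A⁻¹] = kg·s⁻¹
  E. kg·m·s⁻²
Only C. matches kg·m·s⁻¹.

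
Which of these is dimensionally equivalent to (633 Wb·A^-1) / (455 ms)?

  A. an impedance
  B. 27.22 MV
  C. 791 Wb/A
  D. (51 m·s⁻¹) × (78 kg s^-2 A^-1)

Reference: [kg·m²·s⁻²·A⁻²] / [s] = kg·m²·s⁻³·A⁻².
Each option:
  A. [impedance] = kg·m²·s⁻³·A⁻²  ← same
  B. V = J·C⁻¹ = kg·m²·s⁻³·A⁻¹
  C. Wb·A⁻¹ = V·s·A⁻¹ = kg·m²·s⁻²·A⁻²
  D. [m·s⁻¹] · [kg·s⁻²·A⁻¹] = kg·m·s⁻³·A⁻¹
Only A. matches kg·m²·s⁻³·A⁻².

A.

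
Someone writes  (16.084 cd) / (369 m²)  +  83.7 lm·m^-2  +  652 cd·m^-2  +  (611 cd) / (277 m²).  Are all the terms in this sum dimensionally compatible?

Yes

Expand each in SI base units:
  (16.084 cd) / (369 m²):  [cd] / [m²] = m⁻²·cd
  83.7 lm·m^-2:  lm·m⁻² = cd·m⁻² = m⁻²·cd
  652 cd·m^-2:  cd·m⁻² = m⁻²·cd
  (611 cd) / (277 m²):  [cd] / [m²] = m⁻²·cd
Every term reduces to m⁻²·cd.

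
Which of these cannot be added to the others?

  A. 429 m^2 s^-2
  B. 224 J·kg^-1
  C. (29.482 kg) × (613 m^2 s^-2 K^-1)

Reduce each to base SI dimensions:
  A. m²·s⁻²
  B. J·kg⁻¹ = N·m·kg⁻¹ = m²·s⁻²
  C. [kg] · [m²·s⁻²·K⁻¹] = kg·m²·s⁻²·K⁻¹
All reduce to m²·s⁻² except C., which is kg·m²·s⁻²·K⁻¹.

C.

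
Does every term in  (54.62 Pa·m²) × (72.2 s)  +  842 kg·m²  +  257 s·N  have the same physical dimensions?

Expand each in SI base units:
  (54.62 Pa·m²) × (72.2 s):  [kg·m·s⁻²] · [s] = kg·m·s⁻¹
  842 kg·m²:  kg·m²
  257 s·N:  N·s = kg·m·s⁻²·s = kg·m·s⁻¹
The terms do not share a single dimension (kg·m² vs kg·m·s⁻¹).

No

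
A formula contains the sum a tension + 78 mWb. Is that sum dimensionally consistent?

No

In SI base units:
  a tension:  [tension] = kg·m·s⁻²
  78 mWb:  Wb = V·s = kg·m²·s⁻²·A⁻¹
kg·m·s⁻² ≠ kg·m²·s⁻²·A⁻¹, so they cannot be added.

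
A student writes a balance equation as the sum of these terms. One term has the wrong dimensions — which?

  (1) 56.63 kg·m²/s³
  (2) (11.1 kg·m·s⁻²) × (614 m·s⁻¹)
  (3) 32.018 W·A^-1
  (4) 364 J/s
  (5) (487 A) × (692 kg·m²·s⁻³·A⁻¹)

In SI base units:
  (1) kg·m²·s⁻³
  (2) [kg·m·s⁻²] · [m·s⁻¹] = kg·m²·s⁻³
  (3) W·A⁻¹ = J·s⁻¹·A⁻¹ = kg·m²·s⁻³·A⁻¹
  (4) J·s⁻¹ = N·m·s⁻¹ = kg·m²·s⁻³
  (5) [A] · [kg·m²·s⁻³·A⁻¹] = kg·m²·s⁻³
All reduce to kg·m²·s⁻³ except (3), which is kg·m²·s⁻³·A⁻¹.

(3)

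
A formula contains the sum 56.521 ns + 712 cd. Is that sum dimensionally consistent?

Reduce each to base SI dimensions:
  56.521 ns:  s
  712 cd:  cd
s ≠ cd, so they cannot be added.

No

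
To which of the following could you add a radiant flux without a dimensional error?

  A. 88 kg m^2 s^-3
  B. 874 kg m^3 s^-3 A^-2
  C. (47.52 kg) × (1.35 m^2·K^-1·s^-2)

Reference: [radiant flux] = kg·m²·s⁻³.
Each option:
  A. kg·m²·s⁻³  ← same
  B. kg·m³·s⁻³·A⁻²
  C. [kg] · [m²·s⁻²·K⁻¹] = kg·m²·s⁻²·K⁻¹
Only A. matches kg·m²·s⁻³.

A.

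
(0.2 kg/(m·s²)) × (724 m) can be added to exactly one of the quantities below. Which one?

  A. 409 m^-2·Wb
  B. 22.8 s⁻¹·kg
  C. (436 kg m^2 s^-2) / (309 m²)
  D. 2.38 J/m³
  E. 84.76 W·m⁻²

Reference: [kg·m⁻¹·s⁻²] · [m] = kg·s⁻².
Each option:
  A. Wb·m⁻² = V·s·m⁻² = kg·s⁻²·A⁻¹
  B. kg·s⁻¹
  C. [kg·m²·s⁻²] / [m²] = kg·s⁻²  ← same
  D. J·m⁻³ = N·m·m⁻³ = kg·m⁻¹·s⁻²
  E. W·m⁻² = J·s⁻¹·m⁻² = kg·s⁻³
Only C. matches kg·s⁻².

C.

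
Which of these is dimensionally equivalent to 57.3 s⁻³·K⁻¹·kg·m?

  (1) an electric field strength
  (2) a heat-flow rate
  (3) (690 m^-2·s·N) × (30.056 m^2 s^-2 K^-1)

Reference: kg·m·s⁻³·K⁻¹.
Each option:
  (1) [electric field strength] = kg·m·s⁻³·A⁻¹
  (2) [heat-flow rate] = kg·m²·s⁻³
  (3) [kg·m⁻¹·s⁻¹] · [m²·s⁻²·K⁻¹] = kg·m·s⁻³·K⁻¹  ← same
Only (3) matches kg·m·s⁻³·K⁻¹.

(3)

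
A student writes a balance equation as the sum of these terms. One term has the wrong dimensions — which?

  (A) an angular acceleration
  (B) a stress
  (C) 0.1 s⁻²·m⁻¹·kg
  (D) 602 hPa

(A)

Work out the base dimensions of each:
  (A) [angular acceleration] = s⁻²
  (B) [stress] = kg·m⁻¹·s⁻²
  (C) kg·m⁻¹·s⁻²
  (D) Pa = N·m⁻² = kg·m⁻¹·s⁻²
All reduce to kg·m⁻¹·s⁻² except (A), which is s⁻².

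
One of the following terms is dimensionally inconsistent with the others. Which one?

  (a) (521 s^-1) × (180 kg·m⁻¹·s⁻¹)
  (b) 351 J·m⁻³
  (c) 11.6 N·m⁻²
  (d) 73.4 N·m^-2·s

In SI base units:
  (a) [s⁻¹] · [kg·m⁻¹·s⁻¹] = kg·m⁻¹·s⁻²
  (b) J·m⁻³ = N·m·m⁻³ = kg·m⁻¹·s⁻²
  (c) N·m⁻² = kg·m·s⁻²·m⁻² = kg·m⁻¹·s⁻²
  (d) N·s·m⁻² = kg·m·s⁻²·s·m⁻² = kg·m⁻¹·s⁻¹
All reduce to kg·m⁻¹·s⁻² except (d), which is kg·m⁻¹·s⁻¹.

(d)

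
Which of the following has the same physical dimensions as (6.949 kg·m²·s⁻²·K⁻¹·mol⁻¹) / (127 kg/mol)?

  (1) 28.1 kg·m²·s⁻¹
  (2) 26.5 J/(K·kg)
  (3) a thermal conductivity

Reference: [kg·m²·s⁻²·K⁻¹·mol⁻¹] / [kg·mol⁻¹] = m²·s⁻²·K⁻¹.
Each option:
  (1) kg·m²·s⁻¹
  (2) J·kg⁻¹·K⁻¹ = N·m·kg⁻¹·K⁻¹ = m²·s⁻²·K⁻¹  ← same
  (3) [thermal conductivity] = kg·m·s⁻³·K⁻¹
Only (2) matches m²·s⁻²·K⁻¹.

(2)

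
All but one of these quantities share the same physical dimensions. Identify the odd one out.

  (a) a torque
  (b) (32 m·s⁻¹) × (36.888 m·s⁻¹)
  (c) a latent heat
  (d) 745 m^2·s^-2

In SI base units:
  (a) [torque] = kg·m²·s⁻²
  (b) [m·s⁻¹] · [m·s⁻¹] = m²·s⁻²
  (c) [latent heat] = m²·s⁻²
  (d) m²·s⁻²
All reduce to m²·s⁻² except (a), which is kg·m²·s⁻².

(a)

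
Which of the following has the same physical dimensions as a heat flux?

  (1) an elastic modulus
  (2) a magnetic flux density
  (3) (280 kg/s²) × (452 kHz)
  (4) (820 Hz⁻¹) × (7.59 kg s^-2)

(3)

Reference: [heat flux] = kg·s⁻³.
Each option:
  (1) [elastic modulus] = kg·m⁻¹·s⁻²
  (2) [magnetic flux density] = kg·s⁻²·A⁻¹
  (3) [kg·s⁻²] · [s⁻¹] = kg·s⁻³  ← same
  (4) [s] · [kg·s⁻²] = kg·s⁻¹
Only (3) matches kg·s⁻³.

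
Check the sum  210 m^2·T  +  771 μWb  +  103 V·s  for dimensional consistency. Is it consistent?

Work out the base dimensions of each:
  210 m^2·T:  T·m² = Wb·m⁻²·m² = kg·m²·s⁻²·A⁻¹
  771 μWb:  Wb = V·s = kg·m²·s⁻²·A⁻¹
  103 V·s:  V·s = J·C⁻¹·s = kg·m²·s⁻²·A⁻¹
Every term reduces to kg·m²·s⁻²·A⁻¹.

Yes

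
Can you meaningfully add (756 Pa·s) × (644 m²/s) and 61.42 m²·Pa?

Yes

In SI base units:
  (756 Pa·s) × (644 m²/s):  [kg·m⁻¹·s⁻¹] · [m²·s⁻¹] = kg·m·s⁻²
  61.42 m²·Pa:  Pa·m² = N·m⁻²·m² = kg·m·s⁻²
Both are kg·m·s⁻², so they have the same dimensions and can be added.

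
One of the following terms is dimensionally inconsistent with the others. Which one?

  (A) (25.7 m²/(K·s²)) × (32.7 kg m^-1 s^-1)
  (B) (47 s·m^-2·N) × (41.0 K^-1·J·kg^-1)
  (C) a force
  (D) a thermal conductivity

Work out the base dimensions of each:
  (A) [m²·s⁻²·K⁻¹] · [kg·m⁻¹·s⁻¹] = kg·m·s⁻³·K⁻¹
  (B) [kg·m⁻¹·s⁻¹] · [m²·s⁻²·K⁻¹] = kg·m·s⁻³·K⁻¹
  (C) [force] = kg·m·s⁻²
  (D) [thermal conductivity] = kg·m·s⁻³·K⁻¹
All reduce to kg·m·s⁻³·K⁻¹ except (C), which is kg·m·s⁻².

(C)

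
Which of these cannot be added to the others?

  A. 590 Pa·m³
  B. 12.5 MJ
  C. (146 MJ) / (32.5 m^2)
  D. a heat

C.

Expand each in SI base units:
  A. Pa·m³ = N·m⁻²·m³ = kg·m²·s⁻²
  B. J = N·m = kg·m²·s⁻²
  C. [kg·m²·s⁻²] / [m²] = kg·s⁻²
  D. [heat] = kg·m²·s⁻²
All reduce to kg·m²·s⁻² except C., which is kg·s⁻².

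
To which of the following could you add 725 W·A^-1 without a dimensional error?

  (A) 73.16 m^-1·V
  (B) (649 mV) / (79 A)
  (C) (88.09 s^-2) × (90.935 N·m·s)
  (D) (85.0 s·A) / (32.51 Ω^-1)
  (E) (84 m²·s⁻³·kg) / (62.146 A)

Reference: W·A⁻¹ = J·s⁻¹·A⁻¹ = kg·m²·s⁻³·A⁻¹.
Each option:
  (A) V·m⁻¹ = J·C⁻¹·m⁻¹ = kg·m·s⁻³·A⁻¹
  (B) [kg·m²·s⁻³·A⁻¹] / [A] = kg·m²·s⁻³·A⁻²
  (C) [s⁻²] · [kg·m²·s⁻¹] = kg·m²·s⁻³
  (D) [s·A] / [kg⁻¹·m⁻²·s³·A²] = kg·m²·s⁻²·A⁻¹
  (E) [kg·m²·s⁻³] / [A] = kg·m²·s⁻³·A⁻¹  ← same
Only (E) matches kg·m²·s⁻³·A⁻¹.

(E)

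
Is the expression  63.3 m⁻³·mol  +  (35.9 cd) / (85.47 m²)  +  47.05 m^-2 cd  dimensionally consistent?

No

Work out the base dimensions of each:
  63.3 m⁻³·mol:  m⁻³·mol
  (35.9 cd) / (85.47 m²):  [cd] / [m²] = m⁻²·cd
  47.05 m^-2 cd:  m⁻²·cd
The terms do not share a single dimension (m⁻²·cd vs m⁻³·mol).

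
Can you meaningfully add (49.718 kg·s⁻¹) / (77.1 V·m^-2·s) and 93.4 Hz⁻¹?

No

In SI base units:
  (49.718 kg·s⁻¹) / (77.1 V·m^-2·s):  [kg·s⁻¹] / [kg·s⁻²·A⁻¹] = s·A
  93.4 Hz⁻¹:  Hz⁻¹ = (s⁻¹)⁻¹ = s
s·A ≠ s, so they cannot be added.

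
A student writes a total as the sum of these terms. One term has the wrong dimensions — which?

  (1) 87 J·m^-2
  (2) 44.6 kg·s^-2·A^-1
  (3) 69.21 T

(1)

Expand each in SI base units:
  (1) J·m⁻² = N·m·m⁻² = kg·s⁻²
  (2) kg·s⁻²·A⁻¹
  (3) T = Wb·m⁻² = kg·s⁻²·A⁻¹
All reduce to kg·s⁻²·A⁻¹ except (1), which is kg·s⁻².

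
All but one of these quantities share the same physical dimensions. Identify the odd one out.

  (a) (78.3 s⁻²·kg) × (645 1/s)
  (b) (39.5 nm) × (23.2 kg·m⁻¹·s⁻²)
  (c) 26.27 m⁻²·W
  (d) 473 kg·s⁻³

(b)

Reduce each to base SI dimensions:
  (a) [kg·s⁻²] · [s⁻¹] = kg·s⁻³
  (b) [m] · [kg·m⁻¹·s⁻²] = kg·s⁻²
  (c) W·m⁻² = J·s⁻¹·m⁻² = kg·s⁻³
  (d) kg·s⁻³
All reduce to kg·s⁻³ except (b), which is kg·s⁻².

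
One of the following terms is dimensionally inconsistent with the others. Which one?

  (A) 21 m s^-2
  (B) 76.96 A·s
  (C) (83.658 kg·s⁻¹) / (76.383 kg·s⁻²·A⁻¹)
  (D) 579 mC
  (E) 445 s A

(A)

Reduce each to base SI dimensions:
  (A) m·s⁻²
  (B) A·s = s·A
  (C) [kg·s⁻¹] / [kg·s⁻²·A⁻¹] = s·A
  (D) C = s·A
  (E) s·A
All reduce to s·A except (A), which is m·s⁻².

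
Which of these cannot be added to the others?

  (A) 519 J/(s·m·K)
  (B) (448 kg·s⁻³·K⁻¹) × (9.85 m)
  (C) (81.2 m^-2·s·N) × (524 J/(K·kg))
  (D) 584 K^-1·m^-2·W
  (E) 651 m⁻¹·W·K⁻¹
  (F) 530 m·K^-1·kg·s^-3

Expand each in SI base units:
  (A) J·s⁻¹·m⁻¹·K⁻¹ = N·m·s⁻¹·m⁻¹·K⁻¹ = kg·m·s⁻³·K⁻¹
  (B) [kg·s⁻³·K⁻¹] · [m] = kg·m·s⁻³·K⁻¹
  (C) [kg·m⁻¹·s⁻¹] · [m²·s⁻²·K⁻¹] = kg·m·s⁻³·K⁻¹
  (D) W·m⁻²·K⁻¹ = J·s⁻¹·m⁻²·K⁻¹ = kg·s⁻³·K⁻¹
  (E) W·m⁻¹·K⁻¹ = J·s⁻¹·m⁻¹·K⁻¹ = kg·m·s⁻³·K⁻¹
  (F) kg·m·s⁻³·K⁻¹
All reduce to kg·m·s⁻³·K⁻¹ except (D), which is kg·s⁻³·K⁻¹.

(D)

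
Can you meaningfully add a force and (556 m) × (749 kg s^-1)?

Work out the base dimensions of each:
  a force:  [force] = kg·m·s⁻²
  (556 m) × (749 kg s^-1):  [m] · [kg·s⁻¹] = kg·m·s⁻¹
kg·m·s⁻² ≠ kg·m·s⁻¹, so they cannot be added.

No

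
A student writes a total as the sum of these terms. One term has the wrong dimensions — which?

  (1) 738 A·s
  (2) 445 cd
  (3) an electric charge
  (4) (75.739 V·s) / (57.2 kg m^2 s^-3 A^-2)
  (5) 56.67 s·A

Dimensions:
  (1) A·s = s·A
  (2) cd
  (3) [electric charge] = s·A
  (4) [kg·m²·s⁻²·A⁻¹] / [kg·m²·s⁻³·A⁻²] = s·A
  (5) s·A
All reduce to s·A except (2), which is cd.

(2)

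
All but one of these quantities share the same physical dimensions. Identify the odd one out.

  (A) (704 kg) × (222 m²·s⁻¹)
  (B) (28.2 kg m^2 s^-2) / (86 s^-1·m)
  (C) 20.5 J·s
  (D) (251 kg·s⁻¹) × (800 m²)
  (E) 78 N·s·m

Reduce each to base SI dimensions:
  (A) [kg] · [m²·s⁻¹] = kg·m²·s⁻¹
  (B) [kg·m²·s⁻²] / [m·s⁻¹] = kg·m·s⁻¹
  (C) J·s = N·m·s = kg·m²·s⁻¹
  (D) [kg·s⁻¹] · [m²] = kg·m²·s⁻¹
  (E) N·m·s = kg·m·s⁻²·m·s = kg·m²·s⁻¹
All reduce to kg·m²·s⁻¹ except (B), which is kg·m·s⁻¹.

(B)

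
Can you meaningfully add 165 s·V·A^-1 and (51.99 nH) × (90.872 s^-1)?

No

Expand each in SI base units:
  165 s·V·A^-1:  V·s·A⁻¹ = J·C⁻¹·s·A⁻¹ = kg·m²·s⁻²·A⁻²
  (51.99 nH) × (90.872 s^-1):  [kg·m²·s⁻²·A⁻²] · [s⁻¹] = kg·m²·s⁻³·A⁻²
kg·m²·s⁻²·A⁻² ≠ kg·m²·s⁻³·A⁻², so they cannot be added.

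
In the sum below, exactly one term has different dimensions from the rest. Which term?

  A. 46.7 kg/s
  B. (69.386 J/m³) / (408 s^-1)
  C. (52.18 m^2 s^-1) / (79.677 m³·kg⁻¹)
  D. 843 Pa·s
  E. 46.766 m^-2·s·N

In SI base units:
  A. kg·s⁻¹
  B. [kg·m⁻¹·s⁻²] / [s⁻¹] = kg·m⁻¹·s⁻¹
  C. [m²·s⁻¹] / [kg⁻¹·m³] = kg·m⁻¹·s⁻¹
  D. Pa·s = N·m⁻²·s = kg·m⁻¹·s⁻¹
  E. N·s·m⁻² = kg·m·s⁻²·s·m⁻² = kg·m⁻¹·s⁻¹
All reduce to kg·m⁻¹·s⁻¹ except A., which is kg·s⁻¹.

A.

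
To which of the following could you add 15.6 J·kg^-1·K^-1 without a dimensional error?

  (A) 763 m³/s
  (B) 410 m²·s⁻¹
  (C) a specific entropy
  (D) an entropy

(C)

Reference: J·kg⁻¹·K⁻¹ = N·m·kg⁻¹·K⁻¹ = m²·s⁻²·K⁻¹.
Each option:
  (A) m³·s⁻¹
  (B) m²·s⁻¹
  (C) [specific entropy] = m²·s⁻²·K⁻¹  ← same
  (D) [entropy] = kg·m²·s⁻²·K⁻¹
Only (C) matches m²·s⁻²·K⁻¹.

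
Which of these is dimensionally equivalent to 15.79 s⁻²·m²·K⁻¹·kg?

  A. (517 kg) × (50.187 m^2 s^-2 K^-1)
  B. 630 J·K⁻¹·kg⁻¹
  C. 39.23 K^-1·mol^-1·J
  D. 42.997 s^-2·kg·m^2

A.

Reference: kg·m²·s⁻²·K⁻¹.
Each option:
  A. [kg] · [m²·s⁻²·K⁻¹] = kg·m²·s⁻²·K⁻¹  ← same
  B. J·kg⁻¹·K⁻¹ = N·m·kg⁻¹·K⁻¹ = m²·s⁻²·K⁻¹
  C. J·mol⁻¹·K⁻¹ = N·m·mol⁻¹·K⁻¹ = kg·m²·s⁻²·K⁻¹·mol⁻¹
  D. kg·m²·s⁻²
Only A. matches kg·m²·s⁻²·K⁻¹.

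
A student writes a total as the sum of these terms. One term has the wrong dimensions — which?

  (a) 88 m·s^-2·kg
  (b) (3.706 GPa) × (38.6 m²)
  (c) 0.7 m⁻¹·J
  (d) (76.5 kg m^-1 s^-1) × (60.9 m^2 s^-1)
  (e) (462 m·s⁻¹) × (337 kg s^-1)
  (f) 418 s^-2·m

(f)

In SI base units:
  (a) kg·m·s⁻²
  (b) [kg·m⁻¹·s⁻²] · [m²] = kg·m·s⁻²
  (c) J·m⁻¹ = N·m·m⁻¹ = kg·m·s⁻²
  (d) [kg·m⁻¹·s⁻¹] · [m²·s⁻¹] = kg·m·s⁻²
  (e) [m·s⁻¹] · [kg·s⁻¹] = kg·m·s⁻²
  (f) m·s⁻²
All reduce to kg·m·s⁻² except (f), which is m·s⁻².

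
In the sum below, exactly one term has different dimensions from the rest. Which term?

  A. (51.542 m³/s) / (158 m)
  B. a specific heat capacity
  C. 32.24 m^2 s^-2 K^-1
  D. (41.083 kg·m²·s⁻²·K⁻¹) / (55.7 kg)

A.

Reduce each to base SI dimensions:
  A. [m³·s⁻¹] / [m] = m²·s⁻¹
  B. [specific heat capacity] = m²·s⁻²·K⁻¹
  C. m²·s⁻²·K⁻¹
  D. [kg·m²·s⁻²·K⁻¹] / [kg] = m²·s⁻²·K⁻¹
All reduce to m²·s⁻²·K⁻¹ except A., which is m²·s⁻¹.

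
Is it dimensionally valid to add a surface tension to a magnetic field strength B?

No

Expand each in SI base units:
  a surface tension:  [surface tension] = kg·s⁻²
  a magnetic field strength B:  [magnetic field strength B] = kg·s⁻²·A⁻¹
kg·s⁻² ≠ kg·s⁻²·A⁻¹, so they cannot be added.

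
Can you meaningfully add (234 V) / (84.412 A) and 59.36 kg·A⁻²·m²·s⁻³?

Yes

Work out the base dimensions of each:
  (234 V) / (84.412 A):  [kg·m²·s⁻³·A⁻¹] / [A] = kg·m²·s⁻³·A⁻²
  59.36 kg·A⁻²·m²·s⁻³:  kg·m²·s⁻³·A⁻²
Both are kg·m²·s⁻³·A⁻², so they have the same dimensions and can be added.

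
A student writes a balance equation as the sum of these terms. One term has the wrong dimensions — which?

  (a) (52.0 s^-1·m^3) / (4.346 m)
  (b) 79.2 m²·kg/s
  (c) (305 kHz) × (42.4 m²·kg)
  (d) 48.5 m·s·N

(a)

Work out the base dimensions of each:
  (a) [m³·s⁻¹] / [m] = m²·s⁻¹
  (b) kg·m²·s⁻¹
  (c) [s⁻¹] · [kg·m²] = kg·m²·s⁻¹
  (d) N·m·s = kg·m·s⁻²·m·s = kg·m²·s⁻¹
All reduce to kg·m²·s⁻¹ except (a), which is m²·s⁻¹.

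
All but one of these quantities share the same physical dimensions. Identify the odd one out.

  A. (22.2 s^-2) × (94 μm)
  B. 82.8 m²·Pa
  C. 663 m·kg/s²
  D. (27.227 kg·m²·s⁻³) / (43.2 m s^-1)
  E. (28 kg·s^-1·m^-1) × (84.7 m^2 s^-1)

A.

Work out the base dimensions of each:
  A. [s⁻²] · [m] = m·s⁻²
  B. Pa·m² = N·m⁻²·m² = kg·m·s⁻²
  C. kg·m·s⁻²
  D. [kg·m²·s⁻³] / [m·s⁻¹] = kg·m·s⁻²
  E. [kg·m⁻¹·s⁻¹] · [m²·s⁻¹] = kg·m·s⁻²
All reduce to kg·m·s⁻² except A., which is m·s⁻².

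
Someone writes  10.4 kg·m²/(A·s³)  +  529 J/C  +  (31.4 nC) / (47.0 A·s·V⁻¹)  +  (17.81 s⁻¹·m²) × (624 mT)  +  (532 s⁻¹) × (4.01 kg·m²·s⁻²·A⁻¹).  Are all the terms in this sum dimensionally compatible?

Yes

Reduce each to base SI dimensions:
  10.4 kg·m²/(A·s³):  kg·m²·s⁻³·A⁻¹
  529 J/C:  J·C⁻¹ = N·m·(s·A)⁻¹ = kg·m²·s⁻³·A⁻¹
  (31.4 nC) / (47.0 A·s·V⁻¹):  [s·A] / [kg⁻¹·m⁻²·s⁴·A²] = kg·m²·s⁻³·A⁻¹
  (17.81 s⁻¹·m²) × (624 mT):  [m²·s⁻¹] · [kg·s⁻²·A⁻¹] = kg·m²·s⁻³·A⁻¹
  (532 s⁻¹) × (4.01 kg·m²·s⁻²·A⁻¹):  [s⁻¹] · [kg·m²·s⁻²·A⁻¹] = kg·m²·s⁻³·A⁻¹
Every term reduces to kg·m²·s⁻³·A⁻¹.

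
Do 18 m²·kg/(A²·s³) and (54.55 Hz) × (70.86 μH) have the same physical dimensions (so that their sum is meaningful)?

Yes

Reduce each to base SI dimensions:
  18 m²·kg/(A²·s³):  kg·m²·s⁻³·A⁻²
  (54.55 Hz) × (70.86 μH):  [s⁻¹] · [kg·m²·s⁻²·A⁻²] = kg·m²·s⁻³·A⁻²
Both are kg·m²·s⁻³·A⁻², so they have the same dimensions and can be added.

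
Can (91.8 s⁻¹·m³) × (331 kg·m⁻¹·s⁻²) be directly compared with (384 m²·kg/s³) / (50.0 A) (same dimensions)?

No

Work out the base dimensions of each:
  (91.8 s⁻¹·m³) × (331 kg·m⁻¹·s⁻²):  [m³·s⁻¹] · [kg·m⁻¹·s⁻²] = kg·m²·s⁻³
  (384 m²·kg/s³) / (50.0 A):  [kg·m²·s⁻³] / [A] = kg·m²·s⁻³·A⁻¹
kg·m²·s⁻³ ≠ kg·m²·s⁻³·A⁻¹, so they cannot be added.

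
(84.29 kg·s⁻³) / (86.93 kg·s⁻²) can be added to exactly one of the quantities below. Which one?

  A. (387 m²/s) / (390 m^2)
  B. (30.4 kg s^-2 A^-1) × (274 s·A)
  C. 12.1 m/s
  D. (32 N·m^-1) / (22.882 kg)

Reference: [kg·s⁻³] / [kg·s⁻²] = s⁻¹.
Each option:
  A. [m²·s⁻¹] / [m²] = s⁻¹  ← same
  B. [kg·s⁻²·A⁻¹] · [s·A] = kg·s⁻¹
  C. m·s⁻¹
  D. [kg·s⁻²] / [kg] = s⁻²
Only A. matches s⁻¹.

A.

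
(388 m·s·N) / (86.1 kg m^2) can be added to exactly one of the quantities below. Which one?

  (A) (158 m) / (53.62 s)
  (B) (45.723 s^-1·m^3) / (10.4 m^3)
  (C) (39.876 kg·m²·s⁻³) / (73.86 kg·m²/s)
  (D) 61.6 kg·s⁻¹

(B)

Reference: [kg·m²·s⁻¹] / [kg·m²] = s⁻¹.
Each option:
  (A) [m] / [s] = m·s⁻¹
  (B) [m³·s⁻¹] / [m³] = s⁻¹  ← same
  (C) [kg·m²·s⁻³] / [kg·m²·s⁻¹] = s⁻²
  (D) kg·s⁻¹
Only (B) matches s⁻¹.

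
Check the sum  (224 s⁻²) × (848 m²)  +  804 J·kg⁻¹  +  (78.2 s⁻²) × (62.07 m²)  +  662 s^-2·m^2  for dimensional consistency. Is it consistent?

Expand each in SI base units:
  (224 s⁻²) × (848 m²):  [s⁻²] · [m²] = m²·s⁻²
  804 J·kg⁻¹:  J·kg⁻¹ = N·m·kg⁻¹ = m²·s⁻²
  (78.2 s⁻²) × (62.07 m²):  [s⁻²] · [m²] = m²·s⁻²
  662 s^-2·m^2:  m²·s⁻²
Every term reduces to m²·s⁻².

Yes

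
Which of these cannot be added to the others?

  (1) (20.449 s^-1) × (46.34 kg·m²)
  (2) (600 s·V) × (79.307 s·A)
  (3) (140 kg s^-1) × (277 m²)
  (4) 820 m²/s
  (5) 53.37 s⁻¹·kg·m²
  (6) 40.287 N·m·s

In SI base units:
  (1) [s⁻¹] · [kg·m²] = kg·m²·s⁻¹
  (2) [kg·m²·s⁻²·A⁻¹] · [s·A] = kg·m²·s⁻¹
  (3) [kg·s⁻¹] · [m²] = kg·m²·s⁻¹
  (4) m²·s⁻¹
  (5) kg·m²·s⁻¹
  (6) N·m·s = kg·m·s⁻²·m·s = kg·m²·s⁻¹
All reduce to kg·m²·s⁻¹ except (4), which is m²·s⁻¹.

(4)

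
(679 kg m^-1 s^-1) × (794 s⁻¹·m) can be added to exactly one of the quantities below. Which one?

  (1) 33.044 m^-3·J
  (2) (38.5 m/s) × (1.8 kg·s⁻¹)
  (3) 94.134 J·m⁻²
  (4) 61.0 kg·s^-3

(3)

Reference: [kg·m⁻¹·s⁻¹] · [m·s⁻¹] = kg·s⁻².
Each option:
  (1) J·m⁻³ = N·m·m⁻³ = kg·m⁻¹·s⁻²
  (2) [m·s⁻¹] · [kg·s⁻¹] = kg·m·s⁻²
  (3) J·m⁻² = N·m·m⁻² = kg·s⁻²  ← same
  (4) kg·s⁻³
Only (3) matches kg·s⁻².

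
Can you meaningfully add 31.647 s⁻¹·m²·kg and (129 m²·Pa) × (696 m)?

No

Expand each in SI base units:
  31.647 s⁻¹·m²·kg:  kg·m²·s⁻¹
  (129 m²·Pa) × (696 m):  [kg·m·s⁻²] · [m] = kg·m²·s⁻²
kg·m²·s⁻¹ ≠ kg·m²·s⁻², so they cannot be added.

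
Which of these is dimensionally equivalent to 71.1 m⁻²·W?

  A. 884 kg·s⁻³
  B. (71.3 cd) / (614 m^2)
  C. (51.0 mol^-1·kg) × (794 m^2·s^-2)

Reference: W·m⁻² = J·s⁻¹·m⁻² = kg·s⁻³.
Each option:
  A. kg·s⁻³  ← same
  B. [cd] / [m²] = m⁻²·cd
  C. [kg·mol⁻¹] · [m²·s⁻²] = kg·m²·s⁻²·mol⁻¹
Only A. matches kg·s⁻³.

A.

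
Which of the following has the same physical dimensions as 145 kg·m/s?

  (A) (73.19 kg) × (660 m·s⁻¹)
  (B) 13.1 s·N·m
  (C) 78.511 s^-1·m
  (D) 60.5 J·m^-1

(A)

Reference: kg·m·s⁻¹.
Each option:
  (A) [kg] · [m·s⁻¹] = kg·m·s⁻¹  ← same
  (B) N·m·s = kg·m·s⁻²·m·s = kg·m²·s⁻¹
  (C) m·s⁻¹
  (D) J·m⁻¹ = N·m·m⁻¹ = kg·m·s⁻²
Only (A) matches kg·m·s⁻¹.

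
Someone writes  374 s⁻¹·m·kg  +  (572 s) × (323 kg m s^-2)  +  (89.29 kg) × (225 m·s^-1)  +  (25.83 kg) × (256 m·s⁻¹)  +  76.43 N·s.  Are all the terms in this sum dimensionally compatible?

Reduce each to base SI dimensions:
  374 s⁻¹·m·kg:  kg·m·s⁻¹
  (572 s) × (323 kg m s^-2):  [s] · [kg·m·s⁻²] = kg·m·s⁻¹
  (89.29 kg) × (225 m·s^-1):  [kg] · [m·s⁻¹] = kg·m·s⁻¹
  (25.83 kg) × (256 m·s⁻¹):  [kg] · [m·s⁻¹] = kg·m·s⁻¹
  76.43 N·s:  N·s = kg·m·s⁻²·s = kg·m·s⁻¹
Every term reduces to kg·m·s⁻¹.

Yes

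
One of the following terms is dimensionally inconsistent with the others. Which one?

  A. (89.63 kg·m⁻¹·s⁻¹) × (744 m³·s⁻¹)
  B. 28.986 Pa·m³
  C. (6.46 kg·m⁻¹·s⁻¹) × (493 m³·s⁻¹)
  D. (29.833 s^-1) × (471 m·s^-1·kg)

D.

Reduce each to base SI dimensions:
  A. [kg·m⁻¹·s⁻¹] · [m³·s⁻¹] = kg·m²·s⁻²
  B. Pa·m³ = N·m⁻²·m³ = kg·m²·s⁻²
  C. [kg·m⁻¹·s⁻¹] · [m³·s⁻¹] = kg·m²·s⁻²
  D. [s⁻¹] · [kg·m·s⁻¹] = kg·m·s⁻²
All reduce to kg·m²·s⁻² except D., which is kg·m·s⁻².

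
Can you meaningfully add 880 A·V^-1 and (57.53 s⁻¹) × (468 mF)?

Dimensions:
  880 A·V^-1:  A·V⁻¹ = A·(J·C⁻¹)⁻¹ = kg⁻¹·m⁻²·s³·A²
  (57.53 s⁻¹) × (468 mF):  [s⁻¹] · [kg⁻¹·m⁻²·s⁴·A²] = kg⁻¹·m⁻²·s³·A²
Both are kg⁻¹·m⁻²·s³·A², so they have the same dimensions and can be added.

Yes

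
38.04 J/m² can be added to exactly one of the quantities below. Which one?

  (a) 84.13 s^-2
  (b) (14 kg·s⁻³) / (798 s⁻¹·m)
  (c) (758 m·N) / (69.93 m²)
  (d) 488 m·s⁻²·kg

(c)

Reference: J·m⁻² = N·m·m⁻² = kg·s⁻².
Each option:
  (a) s⁻²
  (b) [kg·s⁻³] / [m·s⁻¹] = kg·m⁻¹·s⁻²
  (c) [kg·m²·s⁻²] / [m²] = kg·s⁻²  ← same
  (d) kg·m·s⁻²
Only (c) matches kg·s⁻².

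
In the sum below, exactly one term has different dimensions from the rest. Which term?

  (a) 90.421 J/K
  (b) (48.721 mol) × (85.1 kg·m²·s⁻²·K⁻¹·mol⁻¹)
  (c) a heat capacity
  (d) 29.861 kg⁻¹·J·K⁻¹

(d)

Dimensions:
  (a) J·K⁻¹ = N·m·K⁻¹ = kg·m²·s⁻²·K⁻¹
  (b) [mol] · [kg·m²·s⁻²·K⁻¹·mol⁻¹] = kg·m²·s⁻²·K⁻¹
  (c) [heat capacity] = kg·m²·s⁻²·K⁻¹
  (d) J·kg⁻¹·K⁻¹ = N·m·kg⁻¹·K⁻¹ = m²·s⁻²·K⁻¹
All reduce to kg·m²·s⁻²·K⁻¹ except (d), which is m²·s⁻²·K⁻¹.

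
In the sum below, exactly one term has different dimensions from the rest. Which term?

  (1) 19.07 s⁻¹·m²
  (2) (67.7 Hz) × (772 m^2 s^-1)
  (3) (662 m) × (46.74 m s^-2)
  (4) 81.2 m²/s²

Reduce each to base SI dimensions:
  (1) m²·s⁻¹
  (2) [s⁻¹] · [m²·s⁻¹] = m²·s⁻²
  (3) [m] · [m·s⁻²] = m²·s⁻²
  (4) m²·s⁻²
All reduce to m²·s⁻² except (1), which is m²·s⁻¹.

(1)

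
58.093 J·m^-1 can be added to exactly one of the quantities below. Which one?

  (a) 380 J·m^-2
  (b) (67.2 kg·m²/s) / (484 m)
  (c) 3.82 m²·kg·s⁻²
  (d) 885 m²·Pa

(d)

Reference: J·m⁻¹ = N·m·m⁻¹ = kg·m·s⁻².
Each option:
  (a) J·m⁻² = N·m·m⁻² = kg·s⁻²
  (b) [kg·m²·s⁻¹] / [m] = kg·m·s⁻¹
  (c) kg·m²·s⁻²
  (d) Pa·m² = N·m⁻²·m² = kg·m·s⁻²  ← same
Only (d) matches kg·m·s⁻².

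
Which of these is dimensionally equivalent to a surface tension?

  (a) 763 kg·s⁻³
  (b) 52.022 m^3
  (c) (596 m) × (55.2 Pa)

Reference: [surface tension] = kg·s⁻².
Each option:
  (a) kg·s⁻³
  (b) m³
  (c) [m] · [kg·m⁻¹·s⁻²] = kg·s⁻²  ← same
Only (c) matches kg·s⁻².

(c)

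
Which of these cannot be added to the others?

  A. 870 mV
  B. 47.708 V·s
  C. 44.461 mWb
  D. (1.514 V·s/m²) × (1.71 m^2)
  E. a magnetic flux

Expand each in SI base units:
  A. V = J·C⁻¹ = kg·m²·s⁻³·A⁻¹
  B. V·s = J·C⁻¹·s = kg·m²·s⁻²·A⁻¹
  C. Wb = V·s = kg·m²·s⁻²·A⁻¹
  D. [kg·s⁻²·A⁻¹] · [m²] = kg·m²·s⁻²·A⁻¹
  E. [magnetic flux] = kg·m²·s⁻²·A⁻¹
All reduce to kg·m²·s⁻²·A⁻¹ except A., which is kg·m²·s⁻³·A⁻¹.

A.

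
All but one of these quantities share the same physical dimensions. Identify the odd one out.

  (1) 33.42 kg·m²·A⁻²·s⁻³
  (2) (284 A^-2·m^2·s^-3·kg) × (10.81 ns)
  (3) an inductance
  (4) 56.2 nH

Work out the base dimensions of each:
  (1) kg·m²·s⁻³·A⁻²
  (2) [kg·m²·s⁻³·A⁻²] · [s] = kg·m²·s⁻²·A⁻²
  (3) [inductance] = kg·m²·s⁻²·A⁻²
  (4) H = V·s·A⁻¹ = kg·m²·s⁻²·A⁻²
All reduce to kg·m²·s⁻²·A⁻² except (1), which is kg·m²·s⁻³·A⁻².

(1)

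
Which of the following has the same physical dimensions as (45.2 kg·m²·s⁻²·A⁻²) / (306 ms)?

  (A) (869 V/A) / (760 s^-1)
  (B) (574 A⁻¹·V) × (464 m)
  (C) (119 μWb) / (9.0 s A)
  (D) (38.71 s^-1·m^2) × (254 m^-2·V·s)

Reference: [kg·m²·s⁻²·A⁻²] / [s] = kg·m²·s⁻³·A⁻².
Each option:
  (A) [kg·m²·s⁻³·A⁻²] / [s⁻¹] = kg·m²·s⁻²·A⁻²
  (B) [kg·m²·s⁻³·A⁻²] · [m] = kg·m³·s⁻³·A⁻²
  (C) [kg·m²·s⁻²·A⁻¹] / [s·A] = kg·m²·s⁻³·A⁻²  ← same
  (D) [m²·s⁻¹] · [kg·s⁻²·A⁻¹] = kg·m²·s⁻³·A⁻¹
Only (C) matches kg·m²·s⁻³·A⁻².

(C)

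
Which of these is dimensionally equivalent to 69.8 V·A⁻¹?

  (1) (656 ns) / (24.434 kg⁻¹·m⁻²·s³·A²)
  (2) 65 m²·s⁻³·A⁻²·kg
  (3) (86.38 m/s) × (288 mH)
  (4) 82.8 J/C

Reference: V·A⁻¹ = J·C⁻¹·A⁻¹ = kg·m²·s⁻³·A⁻².
Each option:
  (1) [s] / [kg⁻¹·m⁻²·s³·A²] = kg·m²·s⁻²·A⁻²
  (2) kg·m²·s⁻³·A⁻²  ← same
  (3) [m·s⁻¹] · [kg·m²·s⁻²·A⁻²] = kg·m³·s⁻³·A⁻²
  (4) J·C⁻¹ = N·m·(s·A)⁻¹ = kg·m²·s⁻³·A⁻¹
Only (2) matches kg·m²·s⁻³·A⁻².

(2)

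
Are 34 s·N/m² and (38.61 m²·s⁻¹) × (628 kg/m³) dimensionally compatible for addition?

Yes

Expand each in SI base units:
  34 s·N/m²:  N·s·m⁻² = kg·m·s⁻²·s·m⁻² = kg·m⁻¹·s⁻¹
  (38.61 m²·s⁻¹) × (628 kg/m³):  [m²·s⁻¹] · [kg·m⁻³] = kg·m⁻¹·s⁻¹
Both are kg·m⁻¹·s⁻¹, so they have the same dimensions and can be added.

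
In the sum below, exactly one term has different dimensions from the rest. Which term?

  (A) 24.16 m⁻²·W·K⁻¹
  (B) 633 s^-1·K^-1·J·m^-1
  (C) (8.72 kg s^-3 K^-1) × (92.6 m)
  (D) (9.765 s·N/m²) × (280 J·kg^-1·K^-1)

(A)

In SI base units:
  (A) W·m⁻²·K⁻¹ = J·s⁻¹·m⁻²·K⁻¹ = kg·s⁻³·K⁻¹
  (B) J·s⁻¹·m⁻¹·K⁻¹ = N·m·s⁻¹·m⁻¹·K⁻¹ = kg·m·s⁻³·K⁻¹
  (C) [kg·s⁻³·K⁻¹] · [m] = kg·m·s⁻³·K⁻¹
  (D) [kg·m⁻¹·s⁻¹] · [m²·s⁻²·K⁻¹] = kg·m·s⁻³·K⁻¹
All reduce to kg·m·s⁻³·K⁻¹ except (A), which is kg·s⁻³·K⁻¹.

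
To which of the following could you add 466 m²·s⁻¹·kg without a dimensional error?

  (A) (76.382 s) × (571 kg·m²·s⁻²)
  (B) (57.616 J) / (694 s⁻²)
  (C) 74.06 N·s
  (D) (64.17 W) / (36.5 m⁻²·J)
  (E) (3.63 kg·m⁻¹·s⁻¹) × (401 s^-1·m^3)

(A)

Reference: kg·m²·s⁻¹.
Each option:
  (A) [s] · [kg·m²·s⁻²] = kg·m²·s⁻¹  ← same
  (B) [kg·m²·s⁻²] / [s⁻²] = kg·m²
  (C) N·s = kg·m·s⁻²·s = kg·m·s⁻¹
  (D) [kg·m²·s⁻³] / [kg·s⁻²] = m²·s⁻¹
  (E) [kg·m⁻¹·s⁻¹] · [m³·s⁻¹] = kg·m²·s⁻²
Only (A) matches kg·m²·s⁻¹.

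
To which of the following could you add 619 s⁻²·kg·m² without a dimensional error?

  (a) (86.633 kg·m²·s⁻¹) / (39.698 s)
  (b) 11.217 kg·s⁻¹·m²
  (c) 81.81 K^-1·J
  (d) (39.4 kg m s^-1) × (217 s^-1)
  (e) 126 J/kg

Reference: kg·m²·s⁻².
Each option:
  (a) [kg·m²·s⁻¹] / [s] = kg·m²·s⁻²  ← same
  (b) kg·m²·s⁻¹
  (c) J·K⁻¹ = N·m·K⁻¹ = kg·m²·s⁻²·K⁻¹
  (d) [kg·m·s⁻¹] · [s⁻¹] = kg·m·s⁻²
  (e) J·kg⁻¹ = N·m·kg⁻¹ = m²·s⁻²
Only (a) matches kg·m²·s⁻².

(a)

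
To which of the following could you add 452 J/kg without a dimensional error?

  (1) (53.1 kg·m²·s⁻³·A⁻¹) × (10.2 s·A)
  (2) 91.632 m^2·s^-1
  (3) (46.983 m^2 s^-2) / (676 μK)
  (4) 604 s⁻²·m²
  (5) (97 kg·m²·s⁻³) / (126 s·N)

Reference: J·kg⁻¹ = N·m·kg⁻¹ = m²·s⁻².
Each option:
  (1) [kg·m²·s⁻³·A⁻¹] · [s·A] = kg·m²·s⁻²
  (2) m²·s⁻¹
  (3) [m²·s⁻²] / [K] = m²·s⁻²·K⁻¹
  (4) m²·s⁻²  ← same
  (5) [kg·m²·s⁻³] / [kg·m·s⁻¹] = m·s⁻²
Only (4) matches m²·s⁻².

(4)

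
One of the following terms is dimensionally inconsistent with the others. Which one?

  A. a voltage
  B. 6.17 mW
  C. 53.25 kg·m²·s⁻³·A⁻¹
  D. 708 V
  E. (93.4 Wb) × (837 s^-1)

B.

Reduce each to base SI dimensions:
  A. [voltage] = kg·m²·s⁻³·A⁻¹
  B. W = J·s⁻¹ = kg·m²·s⁻³
  C. kg·m²·s⁻³·A⁻¹
  D. V = J·C⁻¹ = kg·m²·s⁻³·A⁻¹
  E. [kg·m²·s⁻²·A⁻¹] · [s⁻¹] = kg·m²·s⁻³·A⁻¹
All reduce to kg·m²·s⁻³·A⁻¹ except B., which is kg·m²·s⁻³.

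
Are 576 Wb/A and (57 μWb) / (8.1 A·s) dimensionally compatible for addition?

No

Expand each in SI base units:
  576 Wb/A:  Wb·A⁻¹ = V·s·A⁻¹ = kg·m²·s⁻²·A⁻²
  (57 μWb) / (8.1 A·s):  [kg·m²·s⁻²·A⁻¹] / [s·A] = kg·m²·s⁻³·A⁻²
kg·m²·s⁻²·A⁻² ≠ kg·m²·s⁻³·A⁻², so they cannot be added.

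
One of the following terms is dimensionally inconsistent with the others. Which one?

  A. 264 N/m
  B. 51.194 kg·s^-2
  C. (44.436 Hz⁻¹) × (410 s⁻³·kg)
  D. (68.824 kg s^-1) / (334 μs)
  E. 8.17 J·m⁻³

Expand each in SI base units:
  A. N·m⁻¹ = kg·m·s⁻²·m⁻¹ = kg·s⁻²
  B. kg·s⁻²
  C. [s] · [kg·s⁻³] = kg·s⁻²
  D. [kg·s⁻¹] / [s] = kg·s⁻²
  E. J·m⁻³ = N·m·m⁻³ = kg·m⁻¹·s⁻²
All reduce to kg·s⁻² except E., which is kg·m⁻¹·s⁻².

E.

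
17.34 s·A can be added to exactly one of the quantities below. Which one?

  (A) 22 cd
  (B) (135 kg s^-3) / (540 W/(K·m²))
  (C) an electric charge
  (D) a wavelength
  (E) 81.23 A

(C)

Reference: A·s = s·A.
Each option:
  (A) cd
  (B) [kg·s⁻³] / [kg·s⁻³·K⁻¹] = K
  (C) [electric charge] = s·A  ← same
  (D) [wavelength] = m
  (E) A
Only (C) matches s·A.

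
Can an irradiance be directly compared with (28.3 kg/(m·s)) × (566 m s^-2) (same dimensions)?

Yes

Dimensions:
  an irradiance:  [irradiance] = kg·s⁻³
  (28.3 kg/(m·s)) × (566 m s^-2):  [kg·m⁻¹·s⁻¹] · [m·s⁻²] = kg·s⁻³
Both are kg·s⁻³, so they have the same dimensions and can be added.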